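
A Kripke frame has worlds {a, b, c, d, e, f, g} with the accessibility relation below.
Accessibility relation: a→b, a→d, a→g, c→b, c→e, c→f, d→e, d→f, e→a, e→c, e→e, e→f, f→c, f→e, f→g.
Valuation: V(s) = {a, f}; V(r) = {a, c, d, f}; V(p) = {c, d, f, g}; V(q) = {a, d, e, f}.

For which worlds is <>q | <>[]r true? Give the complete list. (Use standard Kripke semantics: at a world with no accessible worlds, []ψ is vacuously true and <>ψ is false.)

Let φ = <>q | <>[]r. Evaluate φ at each world:
  a (successors {b, d, g}): φ is true.
  b (successors ∅): φ is false.
  c (successors {b, e, f}): φ is true.
  d (successors {e, f}): φ is true.
  e (successors {a, c, e, f}): φ is true.
  f (successors {c, e, g}): φ is true.
  g (successors ∅): φ is false.
For instance, at a:
  At a: <>q is true, <>[]r is true, so <>q | <>[]r is true.
    At a: <>q requires q at some successor in {b, d, g}.
      q holds at d, so <>q is true at a.
    At a: <>[]r requires []r at some successor in {b, d, g}.
      []r holds at b, so <>[]r is true at a.
Satisfying worlds: {a, c, d, e, f}

a, c, d, e, f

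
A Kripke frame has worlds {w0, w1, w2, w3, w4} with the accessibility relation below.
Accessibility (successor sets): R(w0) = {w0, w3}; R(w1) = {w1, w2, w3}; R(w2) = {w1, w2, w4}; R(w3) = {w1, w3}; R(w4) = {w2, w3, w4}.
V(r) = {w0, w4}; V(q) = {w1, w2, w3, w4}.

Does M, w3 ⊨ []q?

Recall that []ψ holds at a world iff ψ holds at every accessible world, and <>ψ holds iff ψ holds at some accessible world.
At w3: []q requires q at every successor {w1, w3}.
  At w1: q is true.
  At w3: q is true.
So []q is true at w3.

Yes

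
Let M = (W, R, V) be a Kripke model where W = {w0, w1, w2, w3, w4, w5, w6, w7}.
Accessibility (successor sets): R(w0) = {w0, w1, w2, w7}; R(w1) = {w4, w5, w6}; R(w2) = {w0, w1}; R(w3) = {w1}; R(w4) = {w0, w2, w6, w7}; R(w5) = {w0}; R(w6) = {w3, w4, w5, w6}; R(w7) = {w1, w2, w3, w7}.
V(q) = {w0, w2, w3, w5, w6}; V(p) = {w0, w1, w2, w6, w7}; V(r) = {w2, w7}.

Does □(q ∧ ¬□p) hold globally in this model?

No

Let φ = □(q ∧ ¬□p). Evaluate φ at each world:
  w0 (successors {w0, w1, w2, w7}): φ is false.
  w1 (successors {w4, w5, w6}): φ is false.
  w2 (successors {w0, w1}): φ is false.
  w3 (successors {w1}): φ is false.
  w4 (successors {w0, w2, w6, w7}): φ is false.
  w5 (successors {w0}): φ is false.
  w6 (successors {w3, w4, w5, w6}): φ is false.
  w7 (successors {w1, w2, w3, w7}): φ is false.
Detail at w0 (counterexample):
  At w0: □(q ∧ ¬□p) requires q ∧ ¬□p at every successor {w0, w1, w2, w7}.
    q ∧ ¬□p fails at w0, so □(q ∧ ¬□p) is false at w0.
      At w0: q is true, ¬□p is false, so q ∧ ¬□p is false.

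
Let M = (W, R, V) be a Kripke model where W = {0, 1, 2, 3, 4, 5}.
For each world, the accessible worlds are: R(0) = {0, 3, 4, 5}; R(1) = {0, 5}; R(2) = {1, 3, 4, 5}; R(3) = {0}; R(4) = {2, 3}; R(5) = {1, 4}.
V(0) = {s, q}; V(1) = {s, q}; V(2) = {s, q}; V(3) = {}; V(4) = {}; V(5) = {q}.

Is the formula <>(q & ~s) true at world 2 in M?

Yes

Recall that <>ψ holds at a world iff ψ holds at some accessible world.
At 2: <>(q & ~s) requires q & ~s at some successor in {1, 3, 4, 5}.
  q & ~s holds at 5, so <>(q & ~s) is true at 2.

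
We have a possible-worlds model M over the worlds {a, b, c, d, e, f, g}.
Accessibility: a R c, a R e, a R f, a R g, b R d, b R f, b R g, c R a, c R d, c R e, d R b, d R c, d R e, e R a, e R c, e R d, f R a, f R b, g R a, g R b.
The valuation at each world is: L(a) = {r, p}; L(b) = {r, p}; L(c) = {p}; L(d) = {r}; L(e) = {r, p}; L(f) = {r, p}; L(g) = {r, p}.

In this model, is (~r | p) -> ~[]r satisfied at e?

Recall that []ψ holds at a world iff ψ holds at every accessible world, and <>ψ holds iff ψ holds at some accessible world.
At e: ~r | p is true, ~[]r is true, so (~r | p) -> ~[]r is true.
  At e: []r is false, so ~[]r is true.
    At e: []r requires r at every successor {a, c, d}.
      r fails at c, so []r is false at e.

Yes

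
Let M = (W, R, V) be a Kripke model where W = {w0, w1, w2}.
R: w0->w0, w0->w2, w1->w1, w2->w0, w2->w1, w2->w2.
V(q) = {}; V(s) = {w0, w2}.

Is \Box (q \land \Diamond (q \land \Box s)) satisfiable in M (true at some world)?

Recall that \Box ψ holds at a world iff ψ holds at every accessible world, and \Diamond ψ holds iff ψ holds at some accessible world.
Let φ = \Box (q \land \Diamond (q \land \Box s)). Evaluate φ at each world:
  w0 (successors {w0, w2}): φ is false.
  w1 (successors {w1}): φ is false.
  w2 (successors {w0, w1, w2}): φ is false.
For instance, at w0:
  At w0: \Box (q \land \Diamond (q \land \Box s)) requires q \land \Diamond (q \land \Box s) at every successor {w0, w2}.
    q \land \Diamond (q \land \Box s) fails at w0, so \Box (q \land \Diamond (q \land \Box s)) is false at w0.
      At w0: q is false, \Diamond (q \land \Box s) is false, so q \land \Diamond (q \land \Box s) is false.

No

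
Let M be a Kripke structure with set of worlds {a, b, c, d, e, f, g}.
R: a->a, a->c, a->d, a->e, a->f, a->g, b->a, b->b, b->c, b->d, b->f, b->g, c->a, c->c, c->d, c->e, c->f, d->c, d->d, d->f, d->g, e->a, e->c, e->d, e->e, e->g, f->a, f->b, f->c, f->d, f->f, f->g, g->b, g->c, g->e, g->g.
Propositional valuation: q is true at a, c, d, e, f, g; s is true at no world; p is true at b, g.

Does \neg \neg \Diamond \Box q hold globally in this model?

Yes

Let φ = \neg \neg \Diamond \Box q. Evaluate φ at each world:
  a (successors {a, c, d, e, f, g}): φ is true.
  b (successors {a, b, c, d, f, g}): φ is true.
  c (successors {a, c, d, e, f}): φ is true.
  d (successors {c, d, f, g}): φ is true.
  e (successors {a, c, d, e, g}): φ is true.
  f (successors {a, b, c, d, f, g}): φ is true.
  g (successors {b, c, e, g}): φ is true.
For instance, at e:
  At e: \neg \Diamond \Box q is false, so \neg \neg \Diamond \Box q is true.
    At e: \Diamond \Box q is true, so \neg \Diamond \Box q is false.
      At e: \Diamond \Box q requires \Box q at some successor in {a, c, d, e, g}.
        \Box q holds at a, so \Diamond \Box q is true at e.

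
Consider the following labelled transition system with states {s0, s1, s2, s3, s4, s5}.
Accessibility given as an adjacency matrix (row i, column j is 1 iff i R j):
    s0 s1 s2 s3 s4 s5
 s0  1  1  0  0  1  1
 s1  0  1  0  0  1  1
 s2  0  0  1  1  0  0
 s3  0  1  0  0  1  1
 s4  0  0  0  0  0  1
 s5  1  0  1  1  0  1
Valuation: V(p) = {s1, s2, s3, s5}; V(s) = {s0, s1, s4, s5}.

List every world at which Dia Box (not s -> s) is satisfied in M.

Recall that Box ψ holds at a world iff ψ holds at every accessible world, and Dia ψ holds iff ψ holds at some accessible world.
Let φ = Dia Box (not s -> s). Evaluate φ at each world:
  s0 (successors {s0, s1, s4, s5}): φ is true.
  s1 (successors {s1, s4, s5}): φ is true.
  s2 (successors {s2, s3}): φ is true.
  s3 (successors {s1, s4, s5}): φ is true.
  s4 (successors {s5}): φ is false.
  s5 (successors {s0, s2, s3, s5}): φ is true.
For instance, at s5:
  At s5: Dia Box (not s -> s) requires Box (not s -> s) at some successor in {s0, s2, s3, s5}.
    Box (not s -> s) holds at s0, so Dia Box (not s -> s) is true at s5.
      At s0: Box (not s -> s) requires not s -> s at every successor {s0, s1, s4, s5}.
        At s0: not s -> s is true.
        At s1: not s -> s is true.
        At s4: not s -> s is true.
        At s5: not s -> s is true.
      So Box (not s -> s) is true at s0.
Satisfying worlds: {s0, s1, s2, s3, s5}

s0, s1, s2, s3, s5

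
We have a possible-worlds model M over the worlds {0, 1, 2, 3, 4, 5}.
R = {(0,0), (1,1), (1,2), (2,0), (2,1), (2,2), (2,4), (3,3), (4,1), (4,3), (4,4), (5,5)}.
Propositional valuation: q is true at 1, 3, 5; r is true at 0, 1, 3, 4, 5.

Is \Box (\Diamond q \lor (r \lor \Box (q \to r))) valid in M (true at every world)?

Let φ = \Box (\Diamond q \lor (r \lor \Box (q \to r))). Evaluate φ at each world:
  0 (successors {0}): φ is true.
  1 (successors {1, 2}): φ is true.
  2 (successors {0, 1, 2, 4}): φ is true.
  3 (successors {3}): φ is true.
  4 (successors {1, 3, 4}): φ is true.
  5 (successors {5}): φ is true.
For instance, at 1:
  At 1: \Box (\Diamond q \lor (r \lor \Box (q \to r))) requires \Diamond q \lor (r \lor \Box (q \to r)) at every successor {1, 2}.
      At 1: \Diamond q is true, r \lor \Box (q \to r) is true, so \Diamond q \lor (r \lor \Box (q \to r)) is true.
      At 2: \Diamond q is true, r \lor \Box (q \to r) is true, so \Diamond q \lor (r \lor \Box (q \to r)) is true.
  So \Box (\Diamond q \lor (r \lor \Box (q \to r))) is true at 1.

Yes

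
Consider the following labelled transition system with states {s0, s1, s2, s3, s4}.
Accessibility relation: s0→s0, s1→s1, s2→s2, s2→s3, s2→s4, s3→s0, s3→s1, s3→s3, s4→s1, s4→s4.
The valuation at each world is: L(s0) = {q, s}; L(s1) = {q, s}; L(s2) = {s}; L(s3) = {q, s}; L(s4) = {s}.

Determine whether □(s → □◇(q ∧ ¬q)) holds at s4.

At s4: □(s → □◇(q ∧ ¬q)) requires s → □◇(q ∧ ¬q) at every successor {s1, s4}.
  s → □◇(q ∧ ¬q) fails at s1, so □(s → □◇(q ∧ ¬q)) is false at s4.
    At s1: s is true, □◇(q ∧ ¬q) is false, so s → □◇(q ∧ ¬q) is false.
      At s1: □◇(q ∧ ¬q) requires ◇(q ∧ ¬q) at every successor {s1}.
        ◇(q ∧ ¬q) fails at s1, so □◇(q ∧ ¬q) is false at s1.

No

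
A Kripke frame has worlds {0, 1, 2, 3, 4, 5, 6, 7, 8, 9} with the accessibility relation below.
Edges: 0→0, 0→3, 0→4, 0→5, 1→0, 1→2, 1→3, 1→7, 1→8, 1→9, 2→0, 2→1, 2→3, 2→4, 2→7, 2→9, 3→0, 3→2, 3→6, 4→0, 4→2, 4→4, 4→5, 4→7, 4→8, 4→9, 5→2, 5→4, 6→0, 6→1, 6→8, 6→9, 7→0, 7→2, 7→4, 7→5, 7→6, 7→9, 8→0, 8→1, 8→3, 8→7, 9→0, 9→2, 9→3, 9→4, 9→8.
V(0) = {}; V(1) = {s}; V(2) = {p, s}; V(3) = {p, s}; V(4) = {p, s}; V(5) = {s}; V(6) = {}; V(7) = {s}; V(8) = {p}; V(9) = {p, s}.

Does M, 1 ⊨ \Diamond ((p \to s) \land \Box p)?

Recall that \Box ψ holds at a world iff ψ holds at every accessible world, and \Diamond ψ holds iff ψ holds at some accessible world.
At 1: \Diamond ((p \to s) \land \Box p) requires (p \to s) \land \Box p at some successor in {0, 2, 3, 7, 8, 9}.
  At 0: (p \to s) \land \Box p is false.
  At 2: (p \to s) \land \Box p is false.
  At 3: (p \to s) \land \Box p is false.
  At 7: (p \to s) \land \Box p is false.
  At 8: (p \to s) \land \Box p is false.
  At 9: (p \to s) \land \Box p is false.
So \Diamond ((p \to s) \land \Box p) is false at 1.

No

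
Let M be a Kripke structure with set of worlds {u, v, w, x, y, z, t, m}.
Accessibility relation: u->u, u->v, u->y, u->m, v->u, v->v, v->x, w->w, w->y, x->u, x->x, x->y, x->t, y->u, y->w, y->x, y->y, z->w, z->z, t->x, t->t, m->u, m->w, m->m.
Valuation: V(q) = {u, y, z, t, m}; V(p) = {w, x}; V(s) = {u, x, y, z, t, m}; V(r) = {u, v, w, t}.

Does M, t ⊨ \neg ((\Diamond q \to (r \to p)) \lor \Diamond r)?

At t: (\Diamond q \to (r \to p)) \lor \Diamond r is true, so \neg ((\Diamond q \to (r \to p)) \lor \Diamond r) is false.
  At t: \Diamond q \to (r \to p) is false, \Diamond r is true, so (\Diamond q \to (r \to p)) \lor \Diamond r is true.
    At t: \Diamond q is true, r \to p is false, so \Diamond q \to (r \to p) is false.
      At t: \Diamond q requires q at some successor in {x, t}.
        q holds at t, so \Diamond q is true at t.
    At t: \Diamond r requires r at some successor in {x, t}.
      r holds at t, so \Diamond r is true at t.

No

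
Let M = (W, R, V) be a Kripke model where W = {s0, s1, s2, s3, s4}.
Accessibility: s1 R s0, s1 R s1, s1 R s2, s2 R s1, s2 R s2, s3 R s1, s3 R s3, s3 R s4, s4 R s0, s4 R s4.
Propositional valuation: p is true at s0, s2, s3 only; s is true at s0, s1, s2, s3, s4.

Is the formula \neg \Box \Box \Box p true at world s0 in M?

At s0: \Box \Box \Box p is true, so \neg \Box \Box \Box p is false.
  At s0: no accessible worlds, so \Box \Box \Box p holds vacuously.

No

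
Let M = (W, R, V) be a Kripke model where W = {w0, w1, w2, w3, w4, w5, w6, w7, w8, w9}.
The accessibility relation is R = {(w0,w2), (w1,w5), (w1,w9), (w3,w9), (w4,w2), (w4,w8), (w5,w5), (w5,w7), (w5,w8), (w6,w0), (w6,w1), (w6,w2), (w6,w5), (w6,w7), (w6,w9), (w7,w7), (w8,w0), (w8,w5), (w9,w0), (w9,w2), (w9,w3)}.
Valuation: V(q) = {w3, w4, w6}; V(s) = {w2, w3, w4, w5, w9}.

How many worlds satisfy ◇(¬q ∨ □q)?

Recall that □ψ holds at a world iff ψ holds at every accessible world, and ◇ψ holds iff ψ holds at some accessible world.
Let φ = ◇(¬q ∨ □q). Evaluate φ at each world:
  w0 (successors {w2}): φ is true.
  w1 (successors {w5, w9}): φ is true.
  w2 (successors ∅): φ is false.
  w3 (successors {w9}): φ is true.
  w4 (successors {w2, w8}): φ is true.
  w5 (successors {w5, w7, w8}): φ is true.
  w6 (successors {w0, w1, w2, w5, w7, w9}): φ is true.
  w7 (successors {w7}): φ is true.
  w8 (successors {w0, w5}): φ is true.
  w9 (successors {w0, w2, w3}): φ is true.
For instance, at w1:
  At w1: ◇(¬q ∨ □q) requires ¬q ∨ □q at some successor in {w5, w9}.
    ¬q ∨ □q holds at w5, so ◇(¬q ∨ □q) is true at w1.
      At w5: ¬q is true, □q is false, so ¬q ∨ □q is true.
Satisfying worlds: {w0, w1, w3, w4, w5, w6, w7, w8, w9}

9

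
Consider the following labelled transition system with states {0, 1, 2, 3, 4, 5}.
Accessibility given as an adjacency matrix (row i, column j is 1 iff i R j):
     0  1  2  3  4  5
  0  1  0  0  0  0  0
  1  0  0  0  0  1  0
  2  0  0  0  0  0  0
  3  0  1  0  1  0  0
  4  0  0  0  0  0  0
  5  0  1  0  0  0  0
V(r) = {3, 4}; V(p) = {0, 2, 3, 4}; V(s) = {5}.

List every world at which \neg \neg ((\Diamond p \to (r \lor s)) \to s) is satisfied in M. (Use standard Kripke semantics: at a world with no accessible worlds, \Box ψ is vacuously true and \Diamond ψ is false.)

Let φ = \neg \neg ((\Diamond p \to (r \lor s)) \to s). Evaluate φ at each world:
  0 (successors {0}): φ is true.
  1 (successors {4}): φ is true.
  2 (successors ∅): φ is false.
  3 (successors {1, 3}): φ is false.
  4 (successors ∅): φ is false.
  5 (successors {1}): φ is true.
For instance, at 3:
  At 3: \neg ((\Diamond p \to (r \lor s)) \to s) is true, so \neg \neg ((\Diamond p \to (r \lor s)) \to s) is false.
    At 3: (\Diamond p \to (r \lor s)) \to s is false, so \neg ((\Diamond p \to (r \lor s)) \to s) is true.
      At 3: \Diamond p \to (r \lor s) is true, s is false, so (\Diamond p \to (r \lor s)) \to s is false.
Satisfying worlds: {0, 1, 5}

0, 1, 5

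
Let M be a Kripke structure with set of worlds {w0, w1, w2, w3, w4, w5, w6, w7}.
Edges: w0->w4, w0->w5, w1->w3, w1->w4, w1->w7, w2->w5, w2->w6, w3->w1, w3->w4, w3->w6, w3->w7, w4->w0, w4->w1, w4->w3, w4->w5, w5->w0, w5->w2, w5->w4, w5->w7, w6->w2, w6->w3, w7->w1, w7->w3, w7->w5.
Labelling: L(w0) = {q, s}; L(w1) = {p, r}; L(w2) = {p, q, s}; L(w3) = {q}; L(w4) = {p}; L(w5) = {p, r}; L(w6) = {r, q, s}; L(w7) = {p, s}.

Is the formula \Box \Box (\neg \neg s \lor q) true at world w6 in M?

At w6: \Box \Box (\neg \neg s \lor q) requires \Box (\neg \neg s \lor q) at every successor {w2, w3}.
  \Box (\neg \neg s \lor q) fails at w2, so \Box \Box (\neg \neg s \lor q) is false at w6.
    At w2: \Box (\neg \neg s \lor q) requires \neg \neg s \lor q at every successor {w5, w6}.
      \neg \neg s \lor q fails at w5, so \Box (\neg \neg s \lor q) is false at w2.

No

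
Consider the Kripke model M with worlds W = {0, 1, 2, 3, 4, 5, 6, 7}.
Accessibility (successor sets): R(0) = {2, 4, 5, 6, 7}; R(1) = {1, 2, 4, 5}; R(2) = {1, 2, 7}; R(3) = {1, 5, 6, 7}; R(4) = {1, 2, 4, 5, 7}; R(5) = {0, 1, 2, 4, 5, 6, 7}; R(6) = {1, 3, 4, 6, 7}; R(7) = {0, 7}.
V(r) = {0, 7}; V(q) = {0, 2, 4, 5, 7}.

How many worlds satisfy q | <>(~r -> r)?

7

Let φ = q | <>(~r -> r). Evaluate φ at each world:
  0 (successors {2, 4, 5, 6, 7}): φ is true.
  1 (successors {1, 2, 4, 5}): φ is false.
  2 (successors {1, 2, 7}): φ is true.
  3 (successors {1, 5, 6, 7}): φ is true.
  4 (successors {1, 2, 4, 5, 7}): φ is true.
  5 (successors {0, 1, 2, 4, 5, 6, 7}): φ is true.
  6 (successors {1, 3, 4, 6, 7}): φ is true.
  7 (successors {0, 7}): φ is true.
For instance, at 6:
  At 6: q is false, <>(~r -> r) is true, so q | <>(~r -> r) is true.
    At 6: <>(~r -> r) requires ~r -> r at some successor in {1, 3, 4, 6, 7}.
      ~r -> r holds at 7, so <>(~r -> r) is true at 6.
Satisfying worlds: {0, 2, 3, 4, 5, 6, 7}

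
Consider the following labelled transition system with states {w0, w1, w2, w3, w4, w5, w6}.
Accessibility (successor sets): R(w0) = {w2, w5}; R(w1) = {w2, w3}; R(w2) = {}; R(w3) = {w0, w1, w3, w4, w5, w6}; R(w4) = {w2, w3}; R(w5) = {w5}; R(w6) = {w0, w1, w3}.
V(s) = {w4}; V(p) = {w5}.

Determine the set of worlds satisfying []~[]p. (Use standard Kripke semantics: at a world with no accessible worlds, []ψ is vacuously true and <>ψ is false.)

w2, w6

Let φ = []~[]p. Evaluate φ at each world:
  w0 (successors {w2, w5}): φ is false.
  w1 (successors {w2, w3}): φ is false.
  w2 (successors ∅): φ is true.
  w3 (successors {w0, w1, w3, w4, w5, w6}): φ is false.
  w4 (successors {w2, w3}): φ is false.
  w5 (successors {w5}): φ is false.
  w6 (successors {w0, w1, w3}): φ is true.
For instance, at w3:
  At w3: []~[]p requires ~[]p at every successor {w0, w1, w3, w4, w5, w6}.
    ~[]p fails at w5, so []~[]p is false at w3.
      At w5: []p is true, so ~[]p is false.
Satisfying worlds: {w2, w6}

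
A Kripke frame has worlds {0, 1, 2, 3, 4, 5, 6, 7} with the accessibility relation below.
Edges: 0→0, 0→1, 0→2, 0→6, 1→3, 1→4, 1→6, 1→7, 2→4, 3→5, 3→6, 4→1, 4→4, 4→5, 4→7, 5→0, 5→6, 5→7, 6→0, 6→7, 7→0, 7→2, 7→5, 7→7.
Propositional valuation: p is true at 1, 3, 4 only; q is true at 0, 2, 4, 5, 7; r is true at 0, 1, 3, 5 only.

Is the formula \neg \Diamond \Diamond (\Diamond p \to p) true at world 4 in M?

No

At 4: \Diamond \Diamond (\Diamond p \to p) is true, so \neg \Diamond \Diamond (\Diamond p \to p) is false.
  At 4: \Diamond \Diamond (\Diamond p \to p) requires \Diamond (\Diamond p \to p) at some successor in {1, 4, 5, 7}.
    \Diamond (\Diamond p \to p) holds at 1, so \Diamond \Diamond (\Diamond p \to p) is true at 4.
      At 1: \Diamond (\Diamond p \to p) requires \Diamond p \to p at some successor in {3, 4, 6, 7}.
        \Diamond p \to p holds at 3, so \Diamond (\Diamond p \to p) is true at 1.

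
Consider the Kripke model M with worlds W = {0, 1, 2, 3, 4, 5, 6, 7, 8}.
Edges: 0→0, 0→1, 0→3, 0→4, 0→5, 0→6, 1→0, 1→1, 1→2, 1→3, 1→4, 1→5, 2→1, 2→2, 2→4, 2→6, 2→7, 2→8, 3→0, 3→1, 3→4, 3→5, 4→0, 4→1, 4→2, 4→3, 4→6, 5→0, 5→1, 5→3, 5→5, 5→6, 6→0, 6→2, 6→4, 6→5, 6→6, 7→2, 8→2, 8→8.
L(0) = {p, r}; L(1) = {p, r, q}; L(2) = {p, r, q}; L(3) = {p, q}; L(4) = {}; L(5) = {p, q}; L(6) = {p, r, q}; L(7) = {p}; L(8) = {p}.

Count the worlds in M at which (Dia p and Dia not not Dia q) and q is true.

Let φ = (Dia p and Dia not not Dia q) and q. Evaluate φ at each world:
  0 (successors {0, 1, 3, 4, 5, 6}): φ is false.
  1 (successors {0, 1, 2, 3, 4, 5}): φ is true.
  2 (successors {1, 2, 4, 6, 7, 8}): φ is true.
  3 (successors {0, 1, 4, 5}): φ is true.
  4 (successors {0, 1, 2, 3, 6}): φ is false.
  5 (successors {0, 1, 3, 5, 6}): φ is true.
  6 (successors {0, 2, 4, 5, 6}): φ is true.
  7 (successors {2}): φ is false.
  8 (successors {2, 8}): φ is false.
For instance, at 8:
  At 8: Dia p and Dia not not Dia q is true, q is false, so (Dia p and Dia not not Dia q) and q is false.
    At 8: Dia p is true, Dia not not Dia q is true, so Dia p and Dia not not Dia q is true.
      At 8: Dia p requires p at some successor in {2, 8}.
        p holds at 2, so Dia p is true at 8.
      At 8: Dia not not Dia q requires not not Dia q at some successor in {2, 8}.
        not not Dia q holds at 2, so Dia not not Dia q is true at 8.
Satisfying worlds: {1, 2, 3, 5, 6}

5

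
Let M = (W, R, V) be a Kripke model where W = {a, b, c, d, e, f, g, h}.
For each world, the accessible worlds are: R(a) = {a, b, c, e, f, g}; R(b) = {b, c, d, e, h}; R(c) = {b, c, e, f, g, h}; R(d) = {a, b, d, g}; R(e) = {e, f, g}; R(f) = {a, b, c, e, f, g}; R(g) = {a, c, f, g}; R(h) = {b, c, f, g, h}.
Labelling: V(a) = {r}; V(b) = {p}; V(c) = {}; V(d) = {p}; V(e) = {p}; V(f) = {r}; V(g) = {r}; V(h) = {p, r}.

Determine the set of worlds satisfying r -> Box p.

b, c, d, e

Let φ = r -> Box p. Evaluate φ at each world:
  a (successors {a, b, c, e, f, g}): φ is false.
  b (successors {b, c, d, e, h}): φ is true.
  c (successors {b, c, e, f, g, h}): φ is true.
  d (successors {a, b, d, g}): φ is true.
  e (successors {e, f, g}): φ is true.
  f (successors {a, b, c, e, f, g}): φ is false.
  g (successors {a, c, f, g}): φ is false.
  h (successors {b, c, f, g, h}): φ is false.
For instance, at e:
  At e: r is false, Box p is false, so r -> Box p is true.
    At e: Box p requires p at every successor {e, f, g}.
      p fails at f, so Box p is false at e.
Satisfying worlds: {b, c, d, e}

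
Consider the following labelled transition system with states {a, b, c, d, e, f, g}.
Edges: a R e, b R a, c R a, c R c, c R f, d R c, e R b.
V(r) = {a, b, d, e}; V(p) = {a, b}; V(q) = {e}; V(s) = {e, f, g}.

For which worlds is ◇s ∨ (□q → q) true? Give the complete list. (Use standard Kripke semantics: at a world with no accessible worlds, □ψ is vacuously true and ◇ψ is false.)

a, b, c, d, e

Recall that □ψ holds at a world iff ψ holds at every accessible world, and ◇ψ holds iff ψ holds at some accessible world.
Let φ = ◇s ∨ (□q → q). Evaluate φ at each world:
  a (successors {e}): φ is true.
  b (successors {a}): φ is true.
  c (successors {a, c, f}): φ is true.
  d (successors {c}): φ is true.
  e (successors {b}): φ is true.
  f (successors ∅): φ is false.
  g (successors ∅): φ is false.
For instance, at b:
  At b: ◇s is false, □q → q is true, so ◇s ∨ (□q → q) is true.
    At b: ◇s requires s at some successor in {a}.
      At a: s is false.
    So ◇s is false at b.
    At b: □q is false, q is false, so □q → q is true.
      At b: □q requires q at every successor {a}.
        q fails at a, so □q is false at b.
Satisfying worlds: {a, b, c, d, e}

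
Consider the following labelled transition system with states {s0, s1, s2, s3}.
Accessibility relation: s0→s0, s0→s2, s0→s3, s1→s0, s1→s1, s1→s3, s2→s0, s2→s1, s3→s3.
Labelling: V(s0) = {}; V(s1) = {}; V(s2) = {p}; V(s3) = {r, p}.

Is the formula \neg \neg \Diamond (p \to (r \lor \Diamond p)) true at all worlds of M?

Recall that \Diamond ψ holds at a world iff ψ holds at some accessible world.
Let φ = \neg \neg \Diamond (p \to (r \lor \Diamond p)). Evaluate φ at each world:
  s0 (successors {s0, s2, s3}): φ is true.
  s1 (successors {s0, s1, s3}): φ is true.
  s2 (successors {s0, s1}): φ is true.
  s3 (successors {s3}): φ is true.
For instance, at s1:
  At s1: \neg \Diamond (p \to (r \lor \Diamond p)) is false, so \neg \neg \Diamond (p \to (r \lor \Diamond p)) is true.
    At s1: \Diamond (p \to (r \lor \Diamond p)) is true, so \neg \Diamond (p \to (r \lor \Diamond p)) is false.
      At s1: \Diamond (p \to (r \lor \Diamond p)) requires p \to (r \lor \Diamond p) at some successor in {s0, s1, s3}.
        p \to (r \lor \Diamond p) holds at s0, so \Diamond (p \to (r \lor \Diamond p)) is true at s1.

Yes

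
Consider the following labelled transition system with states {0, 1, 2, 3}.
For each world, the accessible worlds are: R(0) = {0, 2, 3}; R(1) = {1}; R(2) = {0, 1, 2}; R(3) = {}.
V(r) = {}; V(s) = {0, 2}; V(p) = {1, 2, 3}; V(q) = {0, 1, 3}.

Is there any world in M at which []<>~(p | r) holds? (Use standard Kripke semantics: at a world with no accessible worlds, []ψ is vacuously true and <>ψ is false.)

Yes

Recall that []ψ holds at a world iff ψ holds at every accessible world, and <>ψ holds iff ψ holds at some accessible world.
Let φ = []<>~(p | r). Evaluate φ at each world:
  0 (successors {0, 2, 3}): φ is false.
  1 (successors {1}): φ is false.
  2 (successors {0, 1, 2}): φ is false.
  3 (successors ∅): φ is true.
Detail at 3 (witness):
  At 3: no accessible worlds, so []<>~(p | r) holds vacuously.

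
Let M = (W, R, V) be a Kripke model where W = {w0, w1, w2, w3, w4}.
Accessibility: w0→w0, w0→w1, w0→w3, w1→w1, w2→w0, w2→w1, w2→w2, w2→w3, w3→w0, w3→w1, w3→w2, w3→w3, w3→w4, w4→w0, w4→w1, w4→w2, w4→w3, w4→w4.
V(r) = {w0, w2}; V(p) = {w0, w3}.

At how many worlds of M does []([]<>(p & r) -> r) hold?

5

Recall that []ψ holds at a world iff ψ holds at every accessible world, and <>ψ holds iff ψ holds at some accessible world.
Let φ = []([]<>(p & r) -> r). Evaluate φ at each world:
  w0 (successors {w0, w1, w3}): φ is true.
  w1 (successors {w1}): φ is true.
  w2 (successors {w0, w1, w2, w3}): φ is true.
  w3 (successors {w0, w1, w2, w3, w4}): φ is true.
  w4 (successors {w0, w1, w2, w3, w4}): φ is true.
For instance, at w0:
  At w0: []([]<>(p & r) -> r) requires []<>(p & r) -> r at every successor {w0, w1, w3}.
      At w0: []<>(p & r) is false, r is true, so []<>(p & r) -> r is true.
      At w1: []<>(p & r) is false, r is false, so []<>(p & r) -> r is true.
      At w3: []<>(p & r) is false, r is false, so []<>(p & r) -> r is true.
  So []([]<>(p & r) -> r) is true at w0.
Satisfying worlds: {w0, w1, w2, w3, w4}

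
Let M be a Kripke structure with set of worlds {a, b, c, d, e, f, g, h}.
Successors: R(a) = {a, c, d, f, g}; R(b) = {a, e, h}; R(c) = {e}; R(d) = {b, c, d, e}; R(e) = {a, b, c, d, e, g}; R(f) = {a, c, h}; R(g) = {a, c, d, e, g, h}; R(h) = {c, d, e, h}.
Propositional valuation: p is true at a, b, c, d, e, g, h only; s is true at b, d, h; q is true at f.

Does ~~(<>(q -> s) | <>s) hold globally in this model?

Let φ = ~~(<>(q -> s) | <>s). Evaluate φ at each world:
  a (successors {a, c, d, f, g}): φ is true.
  b (successors {a, e, h}): φ is true.
  c (successors {e}): φ is true.
  d (successors {b, c, d, e}): φ is true.
  e (successors {a, b, c, d, e, g}): φ is true.
  f (successors {a, c, h}): φ is true.
  g (successors {a, c, d, e, g, h}): φ is true.
  h (successors {c, d, e, h}): φ is true.
For instance, at c:
  At c: ~(<>(q -> s) | <>s) is false, so ~~(<>(q -> s) | <>s) is true.
    At c: <>(q -> s) | <>s is true, so ~(<>(q -> s) | <>s) is false.
      At c: <>(q -> s) is true, <>s is false, so <>(q -> s) | <>s is true.

Yes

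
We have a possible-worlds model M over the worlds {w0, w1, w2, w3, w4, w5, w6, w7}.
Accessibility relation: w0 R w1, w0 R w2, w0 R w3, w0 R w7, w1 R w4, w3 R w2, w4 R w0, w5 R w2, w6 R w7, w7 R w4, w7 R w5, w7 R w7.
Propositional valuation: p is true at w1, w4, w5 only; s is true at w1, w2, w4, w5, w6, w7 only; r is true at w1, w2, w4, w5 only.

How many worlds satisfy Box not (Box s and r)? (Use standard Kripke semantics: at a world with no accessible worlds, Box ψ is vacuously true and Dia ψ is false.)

4

Recall that Box ψ holds at a world iff ψ holds at every accessible world, and Dia ψ holds iff ψ holds at some accessible world.
Let φ = Box not (Box s and r). Evaluate φ at each world:
  w0 (successors {w1, w2, w3, w7}): φ is false.
  w1 (successors {w4}): φ is true.
  w2 (successors ∅): φ is true.
  w3 (successors {w2}): φ is false.
  w4 (successors {w0}): φ is true.
  w5 (successors {w2}): φ is false.
  w6 (successors {w7}): φ is true.
  w7 (successors {w4, w5, w7}): φ is false.
For instance, at w1:
  At w1: Box not (Box s and r) requires not (Box s and r) at every successor {w4}.
      At w4: Box s and r is false, so not (Box s and r) is true.
  So Box not (Box s and r) is true at w1.
Satisfying worlds: {w1, w2, w4, w6}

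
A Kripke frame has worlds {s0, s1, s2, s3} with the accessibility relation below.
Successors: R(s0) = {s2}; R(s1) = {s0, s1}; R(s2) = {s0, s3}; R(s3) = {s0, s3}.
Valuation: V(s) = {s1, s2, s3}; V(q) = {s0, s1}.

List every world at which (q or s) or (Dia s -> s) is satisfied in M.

Let φ = (q or s) or (Dia s -> s). Evaluate φ at each world:
  s0 (successors {s2}): φ is true.
  s1 (successors {s0, s1}): φ is true.
  s2 (successors {s0, s3}): φ is true.
  s3 (successors {s0, s3}): φ is true.
For instance, at s0:
  At s0: q or s is true, Dia s -> s is false, so (q or s) or (Dia s -> s) is true.
    At s0: Dia s is true, s is false, so Dia s -> s is false.
      At s0: Dia s requires s at some successor in {s2}.
        s holds at s2, so Dia s is true at s0.
Satisfying worlds: {s0, s1, s2, s3}

s0, s1, s2, s3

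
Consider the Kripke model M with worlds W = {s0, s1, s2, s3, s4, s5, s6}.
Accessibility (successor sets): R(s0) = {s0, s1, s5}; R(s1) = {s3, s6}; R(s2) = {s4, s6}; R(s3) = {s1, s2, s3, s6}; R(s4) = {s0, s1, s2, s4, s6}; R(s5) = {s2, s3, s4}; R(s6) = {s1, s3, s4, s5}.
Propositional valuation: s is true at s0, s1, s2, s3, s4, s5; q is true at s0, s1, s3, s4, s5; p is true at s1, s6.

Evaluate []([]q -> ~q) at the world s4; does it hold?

No

At s4: []([]q -> ~q) requires []q -> ~q at every successor {s0, s1, s2, s4, s6}.
  []q -> ~q fails at s0, so []([]q -> ~q) is false at s4.
    At s0: []q is true, ~q is false, so []q -> ~q is false.
      At s0: []q requires q at every successor {s0, s1, s5}.
        At s0: q is true.
        At s1: q is true.
        At s5: q is true.
      So []q is true at s0.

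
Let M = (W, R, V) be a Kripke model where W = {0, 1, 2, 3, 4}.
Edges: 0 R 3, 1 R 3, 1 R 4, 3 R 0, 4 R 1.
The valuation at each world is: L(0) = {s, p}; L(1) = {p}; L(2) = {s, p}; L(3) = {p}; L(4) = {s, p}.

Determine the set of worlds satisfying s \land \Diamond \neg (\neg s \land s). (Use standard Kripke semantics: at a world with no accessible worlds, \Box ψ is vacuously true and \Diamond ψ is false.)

0, 4

Recall that \Diamond ψ holds at a world iff ψ holds at some accessible world.
Let φ = s \land \Diamond \neg (\neg s \land s). Evaluate φ at each world:
  0 (successors {3}): φ is true.
  1 (successors {3, 4}): φ is false.
  2 (successors ∅): φ is false.
  3 (successors {0}): φ is false.
  4 (successors {1}): φ is true.
For instance, at 3:
  At 3: s is false, \Diamond \neg (\neg s \land s) is true, so s \land \Diamond \neg (\neg s \land s) is false.
    At 3: \Diamond \neg (\neg s \land s) requires \neg (\neg s \land s) at some successor in {0}.
      \neg (\neg s \land s) holds at 0, so \Diamond \neg (\neg s \land s) is true at 3.
Satisfying worlds: {0, 4}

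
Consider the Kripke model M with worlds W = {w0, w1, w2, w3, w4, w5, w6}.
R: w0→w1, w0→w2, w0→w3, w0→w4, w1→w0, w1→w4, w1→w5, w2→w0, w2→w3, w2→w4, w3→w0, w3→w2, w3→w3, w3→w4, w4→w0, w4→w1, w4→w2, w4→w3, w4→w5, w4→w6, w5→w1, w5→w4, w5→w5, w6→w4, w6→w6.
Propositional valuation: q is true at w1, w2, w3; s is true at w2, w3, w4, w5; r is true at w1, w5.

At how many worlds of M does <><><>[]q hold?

0

Let φ = <><><>[]q. Evaluate φ at each world:
  w0 (successors {w1, w2, w3, w4}): φ is false.
  w1 (successors {w0, w4, w5}): φ is false.
  w2 (successors {w0, w3, w4}): φ is false.
  w3 (successors {w0, w2, w3, w4}): φ is false.
  w4 (successors {w0, w1, w2, w3, w5, w6}): φ is false.
  w5 (successors {w1, w4, w5}): φ is false.
  w6 (successors {w4, w6}): φ is false.
For instance, at w5:
  At w5: <><><>[]q requires <><>[]q at some successor in {w1, w4, w5}.
    At w1: <><>[]q is false.
    At w4: <><>[]q is false.
    At w5: <><>[]q is false.
  So <><><>[]q is false at w5.
Satisfying worlds: none.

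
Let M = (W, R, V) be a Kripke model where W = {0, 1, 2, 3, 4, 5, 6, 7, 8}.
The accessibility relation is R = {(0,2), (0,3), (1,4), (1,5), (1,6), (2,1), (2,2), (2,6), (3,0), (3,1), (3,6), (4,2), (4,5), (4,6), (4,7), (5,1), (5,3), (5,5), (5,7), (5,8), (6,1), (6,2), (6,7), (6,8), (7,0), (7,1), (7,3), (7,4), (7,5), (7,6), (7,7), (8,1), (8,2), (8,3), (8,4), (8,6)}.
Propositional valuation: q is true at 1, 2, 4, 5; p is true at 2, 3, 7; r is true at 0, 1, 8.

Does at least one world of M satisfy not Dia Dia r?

No

Let φ = not Dia Dia r. Evaluate φ at each world:
  0 (successors {2, 3}): φ is false.
  1 (successors {4, 5, 6}): φ is false.
  2 (successors {1, 2, 6}): φ is false.
  3 (successors {0, 1, 6}): φ is false.
  4 (successors {2, 5, 6, 7}): φ is false.
  5 (successors {1, 3, 5, 7, 8}): φ is false.
  6 (successors {1, 2, 7, 8}): φ is false.
  7 (successors {0, 1, 3, 4, 5, 6, 7}): φ is false.
  8 (successors {1, 2, 3, 4, 6}): φ is false.
For instance, at 1:
  At 1: Dia Dia r is true, so not Dia Dia r is false.
    At 1: Dia Dia r requires Dia r at some successor in {4, 5, 6}.
      Dia r holds at 5, so Dia Dia r is true at 1.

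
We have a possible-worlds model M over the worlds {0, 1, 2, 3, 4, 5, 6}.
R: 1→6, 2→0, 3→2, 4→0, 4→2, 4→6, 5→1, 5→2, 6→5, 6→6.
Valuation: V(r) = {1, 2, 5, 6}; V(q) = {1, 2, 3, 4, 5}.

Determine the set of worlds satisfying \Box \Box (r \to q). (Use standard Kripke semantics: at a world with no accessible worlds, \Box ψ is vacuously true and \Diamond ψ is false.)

Let φ = \Box \Box (r \to q). Evaluate φ at each world:
  0 (successors ∅): φ is true.
  1 (successors {6}): φ is false.
  2 (successors {0}): φ is true.
  3 (successors {2}): φ is true.
  4 (successors {0, 2, 6}): φ is false.
  5 (successors {1, 2}): φ is false.
  6 (successors {5, 6}): φ is false.
For instance, at 3:
  At 3: \Box \Box (r \to q) requires \Box (r \to q) at every successor {2}.
      At 2: \Box (r \to q) requires r \to q at every successor {0}.
        At 0: r \to q is true.
      So \Box (r \to q) is true at 2.
  So \Box \Box (r \to q) is true at 3.
Satisfying worlds: {0, 2, 3}

0, 2, 3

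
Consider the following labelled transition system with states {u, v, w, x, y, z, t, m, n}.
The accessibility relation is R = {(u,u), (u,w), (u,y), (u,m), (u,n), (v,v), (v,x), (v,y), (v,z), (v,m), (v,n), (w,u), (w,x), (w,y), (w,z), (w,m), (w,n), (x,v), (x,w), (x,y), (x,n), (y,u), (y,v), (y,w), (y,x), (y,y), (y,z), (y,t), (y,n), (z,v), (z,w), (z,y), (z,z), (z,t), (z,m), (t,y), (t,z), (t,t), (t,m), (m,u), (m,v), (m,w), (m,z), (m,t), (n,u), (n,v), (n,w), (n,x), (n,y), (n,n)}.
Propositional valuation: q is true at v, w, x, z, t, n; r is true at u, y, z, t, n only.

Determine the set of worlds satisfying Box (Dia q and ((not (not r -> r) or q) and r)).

none

Let φ = Box (Dia q and ((not (not r -> r) or q) and r)). Evaluate φ at each world:
  u (successors {u, w, y, m, n}): φ is false.
  v (successors {v, x, y, z, m, n}): φ is false.
  w (successors {u, x, y, z, m, n}): φ is false.
  x (successors {v, w, y, n}): φ is false.
  y (successors {u, v, w, x, y, z, t, n}): φ is false.
  z (successors {v, w, y, z, t, m}): φ is false.
  t (successors {y, z, t, m}): φ is false.
  m (successors {u, v, w, z, t}): φ is false.
  n (successors {u, v, w, x, y, n}): φ is false.
For instance, at m:
  At m: Box (Dia q and ((not (not r -> r) or q) and r)) requires Dia q and ((not (not r -> r) or q) and r) at every successor {u, v, w, z, t}.
    Dia q and ((not (not r -> r) or q) and r) fails at u, so Box (Dia q and ((not (not r -> r) or q) and r)) is false at m.
      At u: Dia q is true, (not (not r -> r) or q) and r is false, so Dia q and ((not (not r -> r) or q) and r) is false.
Satisfying worlds: none.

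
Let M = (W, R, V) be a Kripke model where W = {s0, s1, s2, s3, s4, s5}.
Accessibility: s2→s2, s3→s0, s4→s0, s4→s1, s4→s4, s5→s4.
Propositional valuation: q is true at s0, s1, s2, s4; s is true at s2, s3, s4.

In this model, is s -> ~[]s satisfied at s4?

At s4: s is true, ~[]s is true, so s -> ~[]s is true.
  At s4: []s is false, so ~[]s is true.
    At s4: []s requires s at every successor {s0, s1, s4}.
      s fails at s0, so []s is false at s4.

Yes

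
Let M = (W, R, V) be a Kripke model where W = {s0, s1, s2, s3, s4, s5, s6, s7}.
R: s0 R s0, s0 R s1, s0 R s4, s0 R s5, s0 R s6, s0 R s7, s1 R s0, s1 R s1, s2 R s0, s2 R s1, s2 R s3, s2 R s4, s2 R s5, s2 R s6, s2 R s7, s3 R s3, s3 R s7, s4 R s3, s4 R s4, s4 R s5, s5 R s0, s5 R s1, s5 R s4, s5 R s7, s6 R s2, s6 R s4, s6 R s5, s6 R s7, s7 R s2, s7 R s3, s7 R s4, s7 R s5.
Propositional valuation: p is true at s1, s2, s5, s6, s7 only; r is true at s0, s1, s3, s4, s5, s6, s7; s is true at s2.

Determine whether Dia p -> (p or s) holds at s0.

No

At s0: Dia p is true, p or s is false, so Dia p -> (p or s) is false.
  At s0: Dia p requires p at some successor in {s0, s1, s4, s5, s6, s7}.
    p holds at s1, so Dia p is true at s0.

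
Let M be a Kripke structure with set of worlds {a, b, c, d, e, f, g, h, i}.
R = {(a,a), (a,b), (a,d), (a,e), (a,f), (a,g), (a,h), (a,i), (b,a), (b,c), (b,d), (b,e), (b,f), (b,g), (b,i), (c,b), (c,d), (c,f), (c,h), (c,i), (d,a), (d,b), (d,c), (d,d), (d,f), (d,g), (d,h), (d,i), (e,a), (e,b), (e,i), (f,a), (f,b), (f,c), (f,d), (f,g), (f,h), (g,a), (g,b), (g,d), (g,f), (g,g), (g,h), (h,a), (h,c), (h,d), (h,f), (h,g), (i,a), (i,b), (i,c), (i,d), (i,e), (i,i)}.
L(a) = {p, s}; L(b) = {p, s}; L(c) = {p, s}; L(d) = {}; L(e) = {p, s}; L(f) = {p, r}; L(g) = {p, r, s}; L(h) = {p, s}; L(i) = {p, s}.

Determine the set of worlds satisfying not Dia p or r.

f, g

Let φ = not Dia p or r. Evaluate φ at each world:
  a (successors {a, b, d, e, f, g, h, i}): φ is false.
  b (successors {a, c, d, e, f, g, i}): φ is false.
  c (successors {b, d, f, h, i}): φ is false.
  d (successors {a, b, c, d, f, g, h, i}): φ is false.
  e (successors {a, b, i}): φ is false.
  f (successors {a, b, c, d, g, h}): φ is true.
  g (successors {a, b, d, f, g, h}): φ is true.
  h (successors {a, c, d, f, g}): φ is false.
  i (successors {a, b, c, d, e, i}): φ is false.
For instance, at e:
  At e: not Dia p is false, r is false, so not Dia p or r is false.
    At e: Dia p is true, so not Dia p is false.
      At e: Dia p requires p at some successor in {a, b, i}.
        p holds at a, so Dia p is true at e.
Satisfying worlds: {f, g}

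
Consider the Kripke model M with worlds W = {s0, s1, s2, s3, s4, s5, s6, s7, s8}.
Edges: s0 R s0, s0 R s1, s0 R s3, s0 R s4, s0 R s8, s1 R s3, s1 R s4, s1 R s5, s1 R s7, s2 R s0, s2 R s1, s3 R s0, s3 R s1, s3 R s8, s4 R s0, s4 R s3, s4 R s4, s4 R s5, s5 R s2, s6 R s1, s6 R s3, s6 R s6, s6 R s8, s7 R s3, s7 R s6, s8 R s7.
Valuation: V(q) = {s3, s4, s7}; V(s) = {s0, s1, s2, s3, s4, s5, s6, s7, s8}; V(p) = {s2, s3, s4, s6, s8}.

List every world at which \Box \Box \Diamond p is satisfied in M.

s5, s8

Let φ = \Box \Box \Diamond p. Evaluate φ at each world:
  s0 (successors {s0, s1, s3, s4, s8}): φ is false.
  s1 (successors {s3, s4, s5, s7}): φ is false.
  s2 (successors {s0, s1}): φ is false.
  s3 (successors {s0, s1, s8}): φ is false.
  s4 (successors {s0, s3, s4, s5}): φ is false.
  s5 (successors {s2}): φ is true.
  s6 (successors {s1, s3, s6, s8}): φ is false.
  s7 (successors {s3, s6}): φ is false.
  s8 (successors {s7}): φ is true.
For instance, at s3:
  At s3: \Box \Box \Diamond p requires \Box \Diamond p at every successor {s0, s1, s8}.
    \Box \Diamond p fails at s0, so \Box \Box \Diamond p is false at s3.
      At s0: \Box \Diamond p requires \Diamond p at every successor {s0, s1, s3, s4, s8}.
        \Diamond p fails at s8, so \Box \Diamond p is false at s0.
Satisfying worlds: {s5, s8}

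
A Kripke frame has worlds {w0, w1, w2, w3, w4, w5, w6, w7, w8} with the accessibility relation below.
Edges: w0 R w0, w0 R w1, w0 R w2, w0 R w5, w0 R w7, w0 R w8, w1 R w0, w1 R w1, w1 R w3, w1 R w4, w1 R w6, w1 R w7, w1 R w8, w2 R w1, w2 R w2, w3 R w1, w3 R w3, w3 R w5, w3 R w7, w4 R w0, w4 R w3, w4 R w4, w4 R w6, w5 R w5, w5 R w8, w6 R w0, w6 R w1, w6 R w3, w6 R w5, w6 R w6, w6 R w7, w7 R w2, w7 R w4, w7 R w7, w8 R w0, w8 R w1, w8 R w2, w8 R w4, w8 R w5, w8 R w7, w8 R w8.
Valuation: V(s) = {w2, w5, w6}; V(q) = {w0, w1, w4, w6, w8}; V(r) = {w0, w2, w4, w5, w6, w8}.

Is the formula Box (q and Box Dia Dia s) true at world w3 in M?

At w3: Box (q and Box Dia Dia s) requires q and Box Dia Dia s at every successor {w1, w3, w5, w7}.
  q and Box Dia Dia s fails at w3, so Box (q and Box Dia Dia s) is false at w3.
    At w3: q is false, Box Dia Dia s is true, so q and Box Dia Dia s is false.
      At w3: Box Dia Dia s requires Dia Dia s at every successor {w1, w3, w5, w7}.
        At w1: Dia Dia s is true.
        At w3: Dia Dia s is true.
        At w5: Dia Dia s is true.
        At w7: Dia Dia s is true.
      So Box Dia Dia s is true at w3.

No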